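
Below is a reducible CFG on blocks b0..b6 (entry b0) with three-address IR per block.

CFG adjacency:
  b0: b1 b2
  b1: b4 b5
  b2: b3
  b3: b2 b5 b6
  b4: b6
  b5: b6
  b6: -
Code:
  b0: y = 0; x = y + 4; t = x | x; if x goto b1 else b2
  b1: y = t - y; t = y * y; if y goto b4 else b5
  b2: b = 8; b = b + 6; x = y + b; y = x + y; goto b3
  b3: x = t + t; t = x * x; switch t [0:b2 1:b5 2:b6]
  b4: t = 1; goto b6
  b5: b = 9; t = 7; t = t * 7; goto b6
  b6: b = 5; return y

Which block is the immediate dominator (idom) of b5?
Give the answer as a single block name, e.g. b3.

Answer: b0

Analysis:
idom tree: b1←b0 b2←b0 b3←b2 b4←b1 b5←b0 b6←b0
Dom at joins:
  b2: preds {b0,b3}: {b0} ∩ {b0,b2,b3} = {b0}; idom=b0
  b5: preds {b1,b3}: {b0,b1} ∩ {b0,b2,b3} = {b0}; idom=b0
  b6: preds {b3,b4,b5}: {b0,b2,b3} ∩ {b0,b1,b4} ∩ {b0,b5} = {b0}; idom=b0

idom(b5) = b0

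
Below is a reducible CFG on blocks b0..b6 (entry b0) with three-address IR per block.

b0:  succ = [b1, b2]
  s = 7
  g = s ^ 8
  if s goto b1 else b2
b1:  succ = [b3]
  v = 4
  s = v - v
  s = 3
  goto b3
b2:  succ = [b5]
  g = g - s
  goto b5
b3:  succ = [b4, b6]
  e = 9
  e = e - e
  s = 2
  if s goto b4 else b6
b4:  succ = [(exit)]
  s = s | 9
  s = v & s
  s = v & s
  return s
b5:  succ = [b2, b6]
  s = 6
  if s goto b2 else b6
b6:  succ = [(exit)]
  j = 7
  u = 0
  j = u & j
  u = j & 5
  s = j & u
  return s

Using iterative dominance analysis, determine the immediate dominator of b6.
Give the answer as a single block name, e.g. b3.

Answer: b0

Derivation:
idom tree: b1←b0 b2←b0 b3←b1 b4←b3 b5←b2 b6←b0
Join-block Dom:
  b2: preds {b0,b5}: {b0} ∩ {b0,b2,b5} = {b0}; idom=b0
  b6: preds {b3,b5}: {b0,b1,b3} ∩ {b0,b2,b5} = {b0}; idom=b0

idom(b6) = b0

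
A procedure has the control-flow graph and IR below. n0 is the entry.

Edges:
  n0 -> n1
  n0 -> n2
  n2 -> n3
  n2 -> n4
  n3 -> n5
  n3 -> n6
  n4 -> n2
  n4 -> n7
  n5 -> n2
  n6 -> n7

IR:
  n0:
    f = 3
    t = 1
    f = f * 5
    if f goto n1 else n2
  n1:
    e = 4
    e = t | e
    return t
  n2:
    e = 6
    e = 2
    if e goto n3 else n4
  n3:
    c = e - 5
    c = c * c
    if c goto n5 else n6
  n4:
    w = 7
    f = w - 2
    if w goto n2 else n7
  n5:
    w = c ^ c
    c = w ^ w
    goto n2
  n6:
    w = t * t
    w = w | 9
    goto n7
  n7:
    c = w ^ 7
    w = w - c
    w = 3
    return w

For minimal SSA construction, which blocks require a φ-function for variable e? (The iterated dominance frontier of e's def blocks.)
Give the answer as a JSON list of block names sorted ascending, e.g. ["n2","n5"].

Answer: ["n2"]

Working:
idom tree: n1←n0 n2←n0 n3←n2 n4←n2 n5←n3 n6←n3 n7←n2
Join-block Dom:
  n2: preds {n0,n4,n5}: {n0} ∩ {n0,n2,n4} ∩ {n0,n2,n3,n5} = {n0}; idom=n0
  n7: preds {n4,n6}: {n0,n2,n4} ∩ {n0,n2,n3,n6} = {n0,n2}; idom=n2

DF walk-up:
  join n2 pred n0: · stop@n0
  join n2 pred n4: n4→n2 stop@n0
  join n2 pred n5: n5→n3→n2 stop@n0
  join n7 pred n4: n4 stop@n2
  join n7 pred n6: n6→n3 stop@n2
  DF(n0)=∅
  DF(n1)=∅
  DF(n2)={n2}
  DF(n3)={n2,n7}
  DF(n4)={n2,n7}
  DF(n5)={n2}
  DF(n6)={n7}
  DF(n7)=∅

φ for e: defs {n1,n2}
  DF⁺ = {n2}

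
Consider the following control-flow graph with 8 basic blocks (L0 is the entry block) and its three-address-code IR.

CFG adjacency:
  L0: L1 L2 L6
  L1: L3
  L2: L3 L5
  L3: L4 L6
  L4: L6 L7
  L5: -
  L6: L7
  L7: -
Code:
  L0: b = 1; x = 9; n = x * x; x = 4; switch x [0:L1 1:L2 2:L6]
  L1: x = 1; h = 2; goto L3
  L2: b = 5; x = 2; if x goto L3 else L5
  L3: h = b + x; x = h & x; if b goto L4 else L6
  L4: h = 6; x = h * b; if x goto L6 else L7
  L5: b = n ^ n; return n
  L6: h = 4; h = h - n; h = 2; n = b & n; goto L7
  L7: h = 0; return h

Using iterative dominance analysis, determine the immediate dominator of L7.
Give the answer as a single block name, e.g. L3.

idom tree: L1←L0 L2←L0 L3←L0 L4←L3 L5←L2 L6←L0 L7←L0
Dom∩ at merges:
  L3: preds {L1,L2}: {L0,L1} ∩ {L0,L2} = {L0}; idom=L0
  L6: preds {L0,L3,L4}: {L0} ∩ {L0,L3} ∩ {L0,L3,L4} = {L0}; idom=L0
  L7: preds {L4,L6}: {L0,L3,L4} ∩ {L0,L6} = {L0}; idom=L0

idom(L7) = L0

Answer: L0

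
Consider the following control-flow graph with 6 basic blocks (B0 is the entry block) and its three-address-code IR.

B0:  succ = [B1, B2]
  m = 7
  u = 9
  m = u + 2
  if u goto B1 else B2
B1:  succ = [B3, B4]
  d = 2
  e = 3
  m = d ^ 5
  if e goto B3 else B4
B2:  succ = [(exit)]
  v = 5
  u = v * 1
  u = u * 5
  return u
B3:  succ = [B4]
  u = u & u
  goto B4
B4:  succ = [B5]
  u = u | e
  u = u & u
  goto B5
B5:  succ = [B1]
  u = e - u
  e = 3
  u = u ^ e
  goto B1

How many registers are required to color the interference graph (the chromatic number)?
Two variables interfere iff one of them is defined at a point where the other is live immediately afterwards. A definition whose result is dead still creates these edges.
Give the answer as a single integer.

Answer: 3

Working:
Per-block:
  B0 def {m,u} use ∅
  B1 def {d,e,m} use ∅
  B2 def {u,v} use ∅
  B3 def {u} use {u}
  B4 def {u} use {e,u}
  B5 def {e,u} use {e,u}

Backward fixpoint:
  live B0: ∅→{u}
  live B1: {u}→{e,u}
  live B2: ∅→∅
  live B3: {e,u}→{e,u}
  live B4: {e,u}→{e,u}
  live B5: {e,u}→{u}

Conflict graph:
  d: {e,u}
  e: {d,m,u}
  m: {e,u}
  u: {d,e,m}
  v: ∅

Registers:
  clique {d,e,u} ⇒ need ≥ 3
  assign d→c2 e→c0 m→c2 u→c1 v→c0 — no edge inside a register ⇒ χ ≤ 3
  χ = 3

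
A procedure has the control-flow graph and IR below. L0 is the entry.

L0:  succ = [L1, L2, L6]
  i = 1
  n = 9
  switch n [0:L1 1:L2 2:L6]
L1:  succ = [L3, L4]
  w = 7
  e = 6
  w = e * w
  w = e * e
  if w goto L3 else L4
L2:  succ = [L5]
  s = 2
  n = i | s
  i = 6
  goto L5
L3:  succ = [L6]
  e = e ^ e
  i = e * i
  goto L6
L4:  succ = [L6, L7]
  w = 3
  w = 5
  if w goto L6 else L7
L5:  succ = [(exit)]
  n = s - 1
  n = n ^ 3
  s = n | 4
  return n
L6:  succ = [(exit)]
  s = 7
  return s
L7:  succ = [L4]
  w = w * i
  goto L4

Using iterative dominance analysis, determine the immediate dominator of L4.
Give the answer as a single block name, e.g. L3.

idom tree: L1←L0 L2←L0 L3←L1 L4←L1 L5←L2 L6←L0 L7←L4
Dom at joins:
  L4: preds {L1,L7}: {L0,L1} ∩ {L0,L1,L4,L7} = {L0,L1}; idom=L1
  L6: preds {L0,L3,L4}: {L0} ∩ {L0,L1,L3} ∩ {L0,L1,L4} = {L0}; idom=L0

idom(L4) = L1

Answer: L1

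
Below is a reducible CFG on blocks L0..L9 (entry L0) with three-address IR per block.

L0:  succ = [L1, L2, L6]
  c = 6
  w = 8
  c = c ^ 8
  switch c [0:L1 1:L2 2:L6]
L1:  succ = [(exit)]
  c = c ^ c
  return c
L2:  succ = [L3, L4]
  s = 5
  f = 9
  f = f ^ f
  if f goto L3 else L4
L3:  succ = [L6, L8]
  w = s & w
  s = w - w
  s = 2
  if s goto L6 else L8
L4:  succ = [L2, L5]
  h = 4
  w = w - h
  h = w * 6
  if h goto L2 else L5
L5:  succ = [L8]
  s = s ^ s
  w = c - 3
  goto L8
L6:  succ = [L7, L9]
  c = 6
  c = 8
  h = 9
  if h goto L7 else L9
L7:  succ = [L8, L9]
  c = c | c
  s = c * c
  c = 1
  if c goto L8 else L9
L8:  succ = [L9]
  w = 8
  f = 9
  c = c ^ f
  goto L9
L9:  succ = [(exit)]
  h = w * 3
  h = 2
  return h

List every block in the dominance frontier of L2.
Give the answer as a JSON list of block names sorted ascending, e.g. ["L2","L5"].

Answer: ["L2", "L6", "L8"]

Analysis:
idom tree: L1←L0 L2←L0 L3←L2 L4←L2 L5←L4 L6←L0 L7←L6 L8←L0 L9←L0
Dom at joins:
  L2: preds {L0,L4}: {L0} ∩ {L0,L2,L4} = {L0}; idom=L0
  L6: preds {L0,L3}: {L0} ∩ {L0,L2,L3} = {L0}; idom=L0
  L8: preds {L3,L5,L7}: {L0,L2,L3} ∩ {L0,L2,L4,L5} ∩ {L0,L6,L7} = {L0}; idom=L0
  L9: preds {L6,L7,L8}: {L0,L6} ∩ {L0,L6,L7} ∩ {L0,L8} = {L0}; idom=L0

Frontier:
  L2←L0: walk · to L0
  L2←L4: walk L4→L2 to L0
  L6←L0: walk · to L0
  L6←L3: walk L3→L2 to L0
  L8←L3: walk L3→L2 to L0
  L8←L5: walk L5→L4→L2 to L0
  L8←L7: walk L7→L6 to L0
  L9←L6: walk L6 to L0
  L9←L7: walk L7→L6 to L0
  L9←L8: walk L8 to L0
  L0 → ∅
  L1 → ∅
  L2 → {L2,L6,L8}
  L3 → {L6,L8}
  L4 → {L2,L8}
  L5 → {L8}
  L6 → {L8,L9}
  L7 → {L8,L9}
  L8 → {L9}
  L9 → ∅

DF(L2) = ["L2", "L6", "L8"]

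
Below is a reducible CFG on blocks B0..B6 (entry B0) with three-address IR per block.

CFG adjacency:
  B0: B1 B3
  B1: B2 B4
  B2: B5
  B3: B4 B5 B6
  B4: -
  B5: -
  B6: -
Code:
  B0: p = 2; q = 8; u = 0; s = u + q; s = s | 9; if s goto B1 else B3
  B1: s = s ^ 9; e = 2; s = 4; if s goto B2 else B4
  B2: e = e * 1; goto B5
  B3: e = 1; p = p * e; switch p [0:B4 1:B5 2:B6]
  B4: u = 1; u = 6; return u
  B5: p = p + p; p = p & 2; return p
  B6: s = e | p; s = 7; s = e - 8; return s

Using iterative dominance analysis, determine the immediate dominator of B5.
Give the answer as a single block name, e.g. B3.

Answer: B0

Analysis:
idom tree: B1←B0 B2←B1 B3←B0 B4←B0 B5←B0 B6←B3
Join-block Dom:
  B4: preds {B1,B3}: {B0,B1} ∩ {B0,B3} = {B0}; idom=B0
  B5: preds {B2,B3}: {B0,B1,B2} ∩ {B0,B3} = {B0}; idom=B0

idom(B5) = B0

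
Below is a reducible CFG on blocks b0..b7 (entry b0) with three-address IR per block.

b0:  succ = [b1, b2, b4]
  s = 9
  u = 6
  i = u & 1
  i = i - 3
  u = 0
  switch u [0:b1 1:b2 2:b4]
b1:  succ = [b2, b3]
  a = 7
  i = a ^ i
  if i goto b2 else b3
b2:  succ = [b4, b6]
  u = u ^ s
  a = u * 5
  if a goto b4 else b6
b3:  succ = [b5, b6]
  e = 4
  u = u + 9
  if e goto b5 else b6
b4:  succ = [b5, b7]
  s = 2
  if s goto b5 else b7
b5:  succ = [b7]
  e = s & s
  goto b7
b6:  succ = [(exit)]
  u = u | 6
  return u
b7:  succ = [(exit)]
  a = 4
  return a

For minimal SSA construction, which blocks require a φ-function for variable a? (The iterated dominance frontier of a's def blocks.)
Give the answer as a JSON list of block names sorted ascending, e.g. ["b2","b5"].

idom tree: b1←b0 b2←b0 b3←b1 b4←b0 b5←b0 b6←b0 b7←b0
Join-block Dom:
  b2: preds {b0,b1}: {b0} ∩ {b0,b1} = {b0}; idom=b0
  b4: preds {b0,b2}: {b0} ∩ {b0,b2} = {b0}; idom=b0
  b5: preds {b3,b4}: {b0,b1,b3} ∩ {b0,b4} = {b0}; idom=b0
  b6: preds {b2,b3}: {b0,b2} ∩ {b0,b1,b3} = {b0}; idom=b0
  b7: preds {b4,b5}: {b0,b4} ∩ {b0,b5} = {b0}; idom=b0

DF derivation:
  join b2 pred b0: · stop@b0
  join b2 pred b1: b1 stop@b0
  join b4 pred b0: · stop@b0
  join b4 pred b2: b2 stop@b0
  join b5 pred b3: b3→b1 stop@b0
  join b5 pred b4: b4 stop@b0
  join b6 pred b2: b2 stop@b0
  join b6 pred b3: b3→b1 stop@b0
  join b7 pred b4: b4 stop@b0
  join b7 pred b5: b5 stop@b0
  DF(b0)=∅
  DF(b1)={b2,b5,b6}
  DF(b2)={b4,b6}
  DF(b3)={b5,b6}
  DF(b4)={b5,b7}
  DF(b5)={b7}
  DF(b6)=∅
  DF(b7)=∅

φ for a: defs {b1,b2,b7}
  DF⁺ = {b2,b4,b5,b6,b7}

Answer: ["b2", "b4", "b5", "b6", "b7"]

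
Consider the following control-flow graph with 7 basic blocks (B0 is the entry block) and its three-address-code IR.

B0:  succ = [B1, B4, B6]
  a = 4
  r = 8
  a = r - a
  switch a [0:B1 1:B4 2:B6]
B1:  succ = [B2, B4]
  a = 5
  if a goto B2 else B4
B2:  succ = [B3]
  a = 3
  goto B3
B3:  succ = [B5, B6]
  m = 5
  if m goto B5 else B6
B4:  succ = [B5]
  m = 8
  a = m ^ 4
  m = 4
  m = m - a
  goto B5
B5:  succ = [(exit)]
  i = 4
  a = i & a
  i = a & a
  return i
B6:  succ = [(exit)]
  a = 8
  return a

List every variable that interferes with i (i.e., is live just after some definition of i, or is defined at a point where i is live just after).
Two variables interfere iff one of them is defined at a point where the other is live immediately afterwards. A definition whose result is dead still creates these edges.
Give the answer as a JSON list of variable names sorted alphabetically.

Answer: ["a"]

Derivation:
Block summaries:
  B0 def {a,r} use ∅
  B1 def {a} use ∅
  B2 def {a} use ∅
  B3 def {m} use ∅
  B4 def {a,m} use ∅
  B5 def {a,i} use {a}
  B6 def {a} use ∅

Backward fixpoint:
  B0 li=∅ lo=∅
  B1 li=∅ lo=∅
  B2 li=∅ lo={a}
  B3 li={a} lo={a}
  B4 li=∅ lo={a}
  B5 li={a} lo=∅
  B6 li=∅ lo=∅

Interference:
  a — {i,m,r}
  i — {a}
  m — {a}
  r — {a}

N(i) = ["a"]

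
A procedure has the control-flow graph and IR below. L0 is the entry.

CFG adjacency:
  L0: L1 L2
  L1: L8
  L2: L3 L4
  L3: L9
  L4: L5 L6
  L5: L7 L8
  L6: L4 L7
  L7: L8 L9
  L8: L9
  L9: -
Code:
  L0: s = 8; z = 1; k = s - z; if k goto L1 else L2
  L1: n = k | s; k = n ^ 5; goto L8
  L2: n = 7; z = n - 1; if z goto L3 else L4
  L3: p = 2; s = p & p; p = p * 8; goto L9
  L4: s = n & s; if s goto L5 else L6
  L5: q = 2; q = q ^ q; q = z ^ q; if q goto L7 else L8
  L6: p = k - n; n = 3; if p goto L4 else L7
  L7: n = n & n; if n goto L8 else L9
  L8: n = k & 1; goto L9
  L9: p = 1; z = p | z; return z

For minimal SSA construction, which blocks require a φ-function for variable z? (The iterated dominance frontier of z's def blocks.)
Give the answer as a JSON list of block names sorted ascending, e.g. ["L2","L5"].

Answer: ["L8", "L9"]

Working:
idom tree: L1←L0 L2←L0 L3←L2 L4←L2 L5←L4 L6←L4 L7←L4 L8←L0 L9←L0
Join-block Dom:
  L4: preds {L2,L6}: {L0,L2} ∩ {L0,L2,L4,L6} = {L0,L2}; idom=L2
  L7: preds {L5,L6}: {L0,L2,L4,L5} ∩ {L0,L2,L4,L6} = {L0,L2,L4}; idom=L4
  L8: preds {L1,L5,L7}: {L0,L1} ∩ {L0,L2,L4,L5} ∩ {L0,L2,L4,L7} = {L0}; idom=L0
  L9: preds {L3,L7,L8}: {L0,L2,L3} ∩ {L0,L2,L4,L7} ∩ {L0,L8} = {L0}; idom=L0

Frontier:
  join L4 pred L2: · stop@L2
  join L4 pred L6: L6→L4 stop@L2
  join L7 pred L5: L5 stop@L4
  join L7 pred L6: L6 stop@L4
  join L8 pred L1: L1 stop@L0
  join L8 pred L5: L5→L4→L2 stop@L0
  join L8 pred L7: L7→L4→L2 stop@L0
  join L9 pred L3: L3→L2 stop@L0
  join L9 pred L7: L7→L4→L2 stop@L0
  join L9 pred L8: L8 stop@L0
  L0: DF=∅
  L1: DF={L8}
  L2: DF={L8,L9}
  L3: DF={L9}
  L4: DF={L4,L8,L9}
  L5: DF={L7,L8}
  L6: DF={L4,L7}
  L7: DF={L8,L9}
  L8: DF={L9}
  L9: DF=∅

φ for z: defs {L0,L2,L9}
  DF⁺ = {L8,L9}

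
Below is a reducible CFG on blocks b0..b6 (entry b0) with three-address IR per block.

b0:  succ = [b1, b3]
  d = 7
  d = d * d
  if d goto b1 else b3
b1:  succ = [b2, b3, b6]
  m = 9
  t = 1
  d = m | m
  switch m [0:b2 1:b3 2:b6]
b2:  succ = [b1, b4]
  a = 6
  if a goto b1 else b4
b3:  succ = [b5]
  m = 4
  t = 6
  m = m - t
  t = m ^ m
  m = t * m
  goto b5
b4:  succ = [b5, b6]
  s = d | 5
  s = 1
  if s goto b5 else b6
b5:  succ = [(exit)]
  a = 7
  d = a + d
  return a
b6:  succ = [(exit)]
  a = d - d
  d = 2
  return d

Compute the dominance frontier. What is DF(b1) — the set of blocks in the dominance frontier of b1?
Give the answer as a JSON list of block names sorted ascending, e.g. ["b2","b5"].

idom tree: b1←b0 b2←b1 b3←b0 b4←b2 b5←b0 b6←b1
Dom at joins:
  b1: preds {b0,b2}: {b0} ∩ {b0,b1,b2} = {b0}; idom=b0
  b3: preds {b0,b1}: {b0} ∩ {b0,b1} = {b0}; idom=b0
  b5: preds {b3,b4}: {b0,b3} ∩ {b0,b1,b2,b4} = {b0}; idom=b0
  b6: preds {b1,b4}: {b0,b1} ∩ {b0,b1,b2,b4} = {b0,b1}; idom=b1

DF walk-up:
  join b1 pred b0: · stop@b0
  join b1 pred b2: b2→b1 stop@b0
  join b3 pred b0: · stop@b0
  join b3 pred b1: b1 stop@b0
  join b5 pred b3: b3 stop@b0
  join b5 pred b4: b4→b2→b1 stop@b0
  join b6 pred b1: · stop@b1
  join b6 pred b4: b4→b2 stop@b1
  b0 → ∅
  b1 → {b1,b3,b5}
  b2 → {b1,b5,b6}
  b3 → {b5}
  b4 → {b5,b6}
  b5 → ∅
  b6 → ∅

DF(b1) = ["b1", "b3", "b5"]

Answer: ["b1", "b3", "b5"]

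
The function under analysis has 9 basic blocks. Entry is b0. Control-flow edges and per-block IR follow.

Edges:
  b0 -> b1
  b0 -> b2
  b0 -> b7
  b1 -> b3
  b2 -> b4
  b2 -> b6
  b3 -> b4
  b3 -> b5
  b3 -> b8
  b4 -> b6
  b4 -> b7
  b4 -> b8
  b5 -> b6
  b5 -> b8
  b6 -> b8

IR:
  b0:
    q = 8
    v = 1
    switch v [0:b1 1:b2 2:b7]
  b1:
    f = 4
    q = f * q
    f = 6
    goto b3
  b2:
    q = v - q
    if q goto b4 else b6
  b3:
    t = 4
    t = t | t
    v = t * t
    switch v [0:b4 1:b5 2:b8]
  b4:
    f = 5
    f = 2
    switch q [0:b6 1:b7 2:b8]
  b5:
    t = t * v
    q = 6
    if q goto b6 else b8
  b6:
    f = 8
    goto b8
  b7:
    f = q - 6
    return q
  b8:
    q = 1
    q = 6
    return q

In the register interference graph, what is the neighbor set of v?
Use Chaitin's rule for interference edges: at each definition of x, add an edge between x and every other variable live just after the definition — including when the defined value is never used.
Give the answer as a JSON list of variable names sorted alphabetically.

Answer: ["q", "t"]

Derivation:
def/use:
  b0 def {q,v} use ∅
  b1 def {f,q} use {q}
  b2 def {q} use {q,v}
  b3 def {t,v} use ∅
  b4 def {f} use {q}
  b5 def {q,t} use {t,v}
  b6 def {f} use ∅
  b7 def {f} use {q}
  b8 def {q} use ∅

Live sets:
  b0: in=∅ out={q,v}
  b1: in={q} out={q}
  b2: in={q,v} out={q}
  b3: in={q} out={q,t,v}
  b4: in={q} out={q}
  b5: in={t,v} out=∅
  b6: in=∅ out=∅
  b7: in={q} out=∅
  b8: in=∅ out=∅

Conflict graph:
  f↔{q}
  q↔{f,t,v}
  t↔{q,v}
  v↔{q,t}

N(v) = ["q", "t"]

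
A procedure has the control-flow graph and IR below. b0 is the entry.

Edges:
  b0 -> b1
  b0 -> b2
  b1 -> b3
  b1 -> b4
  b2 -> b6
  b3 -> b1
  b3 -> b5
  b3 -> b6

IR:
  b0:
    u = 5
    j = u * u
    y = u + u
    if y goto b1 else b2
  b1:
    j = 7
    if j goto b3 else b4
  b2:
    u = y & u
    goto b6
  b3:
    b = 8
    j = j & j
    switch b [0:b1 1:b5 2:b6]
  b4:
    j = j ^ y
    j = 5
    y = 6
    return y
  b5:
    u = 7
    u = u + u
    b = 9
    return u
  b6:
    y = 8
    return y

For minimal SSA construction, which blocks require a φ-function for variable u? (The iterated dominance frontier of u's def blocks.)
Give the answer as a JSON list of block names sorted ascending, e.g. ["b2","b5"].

idom tree: b1←b0 b2←b0 b3←b1 b4←b1 b5←b3 b6←b0
Join-block Dom:
  b1: preds {b0,b3}: {b0} ∩ {b0,b1,b3} = {b0}; idom=b0
  b6: preds {b2,b3}: {b0,b2} ∩ {b0,b1,b3} = {b0}; idom=b0

DF walk-up:
  join b1 pred b0: · stop@b0
  join b1 pred b3: b3→b1 stop@b0
  join b6 pred b2: b2 stop@b0
  join b6 pred b3: b3→b1 stop@b0
  b0 → ∅
  b1 → {b1,b6}
  b2 → {b6}
  b3 → {b1,b6}
  b4 → ∅
  b5 → ∅
  b6 → ∅

φ for u: defs {b0,b2,b5}
  DF⁺ = {b6}

Answer: ["b6"]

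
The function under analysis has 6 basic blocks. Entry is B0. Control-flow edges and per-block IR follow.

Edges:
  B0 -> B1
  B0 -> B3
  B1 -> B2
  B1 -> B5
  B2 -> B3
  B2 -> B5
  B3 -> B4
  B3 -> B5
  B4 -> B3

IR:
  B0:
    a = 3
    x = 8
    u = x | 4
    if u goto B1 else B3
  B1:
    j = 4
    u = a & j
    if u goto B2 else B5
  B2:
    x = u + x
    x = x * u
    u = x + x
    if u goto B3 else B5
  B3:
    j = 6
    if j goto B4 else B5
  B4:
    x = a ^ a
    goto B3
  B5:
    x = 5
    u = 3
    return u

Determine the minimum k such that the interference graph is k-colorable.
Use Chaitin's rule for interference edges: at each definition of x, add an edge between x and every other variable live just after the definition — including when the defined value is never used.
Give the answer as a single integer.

Answer: 3

Working:
def/use:
  B0: def={a,u,x} ue=∅
  B1: def={j,u} ue={a}
  B2: def={u,x} ue={u,x}
  B3: def={j} ue=∅
  B4: def={x} ue={a}
  B5: def={u,x} ue=∅

Backward fixpoint:
  live B0: ∅→{a,x}
  live B1: {a,x}→{a,u,x}
  live B2: {a,u,x}→{a}
  live B3: {a}→{a}
  live B4: {a}→{a}
  live B5: ∅→∅

Conflict graph:
  a — {j,u,x}
  j — {a,x}
  u — {a,x}
  x — {a,j,u}

Chromatic number:
  clique {a,j,x} ⇒ need ≥ 3
  3-colouring: c0={a}  c1={x}  c2={j,u}
  χ = 3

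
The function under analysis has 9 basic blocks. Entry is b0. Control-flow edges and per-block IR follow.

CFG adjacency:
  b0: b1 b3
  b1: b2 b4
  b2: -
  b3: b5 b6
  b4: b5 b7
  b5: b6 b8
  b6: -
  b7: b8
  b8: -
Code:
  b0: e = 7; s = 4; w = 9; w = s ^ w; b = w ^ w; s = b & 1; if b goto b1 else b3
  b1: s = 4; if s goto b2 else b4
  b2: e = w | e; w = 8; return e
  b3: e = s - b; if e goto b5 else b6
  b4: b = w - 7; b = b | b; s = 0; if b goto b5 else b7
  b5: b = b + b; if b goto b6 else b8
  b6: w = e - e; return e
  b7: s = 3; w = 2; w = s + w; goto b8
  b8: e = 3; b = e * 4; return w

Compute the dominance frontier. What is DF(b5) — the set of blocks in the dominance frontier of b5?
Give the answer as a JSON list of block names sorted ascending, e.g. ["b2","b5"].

Answer: ["b6", "b8"]

Working:
idom tree: b1←b0 b2←b1 b3←b0 b4←b1 b5←b0 b6←b0 b7←b4 b8←b0
Dom at joins:
  b5: preds {b3,b4}: {b0,b3} ∩ {b0,b1,b4} = {b0}; idom=b0
  b6: preds {b3,b5}: {b0,b3} ∩ {b0,b5} = {b0}; idom=b0
  b8: preds {b5,b7}: {b0,b5} ∩ {b0,b1,b4,b7} = {b0}; idom=b0

DF derivation:
  join b5 pred b3: b3 stop@b0
  join b5 pred b4: b4→b1 stop@b0
  join b6 pred b3: b3 stop@b0
  join b6 pred b5: b5 stop@b0
  join b8 pred b5: b5 stop@b0
  join b8 pred b7: b7→b4→b1 stop@b0
  b0 → ∅
  b1 → {b5,b8}
  b2 → ∅
  b3 → {b5,b6}
  b4 → {b5,b8}
  b5 → {b6,b8}
  b6 → ∅
  b7 → {b8}
  b8 → ∅

DF(b5) = ["b6", "b8"]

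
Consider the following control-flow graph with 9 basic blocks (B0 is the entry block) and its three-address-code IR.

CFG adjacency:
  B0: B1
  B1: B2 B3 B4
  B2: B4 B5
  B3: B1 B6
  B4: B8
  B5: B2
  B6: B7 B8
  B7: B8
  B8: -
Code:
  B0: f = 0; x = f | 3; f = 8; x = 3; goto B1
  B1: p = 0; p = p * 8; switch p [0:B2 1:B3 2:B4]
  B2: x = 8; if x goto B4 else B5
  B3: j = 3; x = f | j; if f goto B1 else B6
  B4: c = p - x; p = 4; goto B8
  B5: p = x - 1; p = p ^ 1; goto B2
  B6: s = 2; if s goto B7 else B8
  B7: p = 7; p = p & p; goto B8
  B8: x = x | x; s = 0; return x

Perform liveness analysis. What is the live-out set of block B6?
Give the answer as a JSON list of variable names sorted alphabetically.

Answer: ["x"]

Working:
Block summaries:
  B0 def {f,x} use ∅
  B1 def {p} use ∅
  B2 def {x} use ∅
  B3 def {j,x} use {f}
  B4 def {c,p} use {p,x}
  B5 def {p} use {x}
  B6 def {s} use ∅
  B7 def {p} use ∅
  B8 def {s,x} use {x}

Liveness:
  B0 li=∅ lo={f,x}
  B1 li={f,x} lo={f,p,x}
  B2 li={p} lo={p,x}
  B3 li={f} lo={f,x}
  B4 li={p,x} lo={x}
  B5 li={x} lo={p}
  B6 li={x} lo={x}
  B7 li={x} lo={x}
  B8 li={x} lo=∅

live-out(B6) = ["x"]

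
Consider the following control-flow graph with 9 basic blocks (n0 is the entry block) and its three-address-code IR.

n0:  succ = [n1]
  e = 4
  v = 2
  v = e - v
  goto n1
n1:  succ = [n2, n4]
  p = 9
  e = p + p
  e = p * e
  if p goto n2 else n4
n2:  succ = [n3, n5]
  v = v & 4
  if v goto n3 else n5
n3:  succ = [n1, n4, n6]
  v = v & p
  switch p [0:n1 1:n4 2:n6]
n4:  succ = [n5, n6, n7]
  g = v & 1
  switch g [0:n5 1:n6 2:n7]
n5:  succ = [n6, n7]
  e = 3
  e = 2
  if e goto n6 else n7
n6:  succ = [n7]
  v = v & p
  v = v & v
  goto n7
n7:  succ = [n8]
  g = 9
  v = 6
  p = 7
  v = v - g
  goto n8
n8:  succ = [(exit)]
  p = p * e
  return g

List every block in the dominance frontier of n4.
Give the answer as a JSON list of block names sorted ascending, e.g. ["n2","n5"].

idom tree: n1←n0 n2←n1 n3←n2 n4←n1 n5←n1 n6←n1 n7←n1 n8←n7
Dom at joins:
  n1: preds {n0,n3}: {n0} ∩ {n0,n1,n2,n3} = {n0}; idom=n0
  n4: preds {n1,n3}: {n0,n1} ∩ {n0,n1,n2,n3} = {n0,n1}; idom=n1
  n5: preds {n2,n4}: {n0,n1,n2} ∩ {n0,n1,n4} = {n0,n1}; idom=n1
  n6: preds {n3,n4,n5}: {n0,n1,n2,n3} ∩ {n0,n1,n4} ∩ {n0,n1,n5} = {n0,n1}; idom=n1
  n7: preds {n4,n5,n6}: {n0,n1,n4} ∩ {n0,n1,n5} ∩ {n0,n1,n6} = {n0,n1}; idom=n1

Frontier:
  n1←n0: walk · to n0
  n1←n3: walk n3→n2→n1 to n0
  n4←n1: walk · to n1
  n4←n3: walk n3→n2 to n1
  n5←n2: walk n2 to n1
  n5←n4: walk n4 to n1
  n6←n3: walk n3→n2 to n1
  n6←n4: walk n4 to n1
  n6←n5: walk n5 to n1
  n7←n4: walk n4 to n1
  n7←n5: walk n5 to n1
  n7←n6: walk n6 to n1
  n0: DF=∅
  n1: DF={n1}
  n2: DF={n1,n4,n5,n6}
  n3: DF={n1,n4,n6}
  n4: DF={n5,n6,n7}
  n5: DF={n6,n7}
  n6: DF={n7}
  n7: DF=∅
  n8: DF=∅

DF(n4) = ["n5", "n6", "n7"]

Answer: ["n5", "n6", "n7"]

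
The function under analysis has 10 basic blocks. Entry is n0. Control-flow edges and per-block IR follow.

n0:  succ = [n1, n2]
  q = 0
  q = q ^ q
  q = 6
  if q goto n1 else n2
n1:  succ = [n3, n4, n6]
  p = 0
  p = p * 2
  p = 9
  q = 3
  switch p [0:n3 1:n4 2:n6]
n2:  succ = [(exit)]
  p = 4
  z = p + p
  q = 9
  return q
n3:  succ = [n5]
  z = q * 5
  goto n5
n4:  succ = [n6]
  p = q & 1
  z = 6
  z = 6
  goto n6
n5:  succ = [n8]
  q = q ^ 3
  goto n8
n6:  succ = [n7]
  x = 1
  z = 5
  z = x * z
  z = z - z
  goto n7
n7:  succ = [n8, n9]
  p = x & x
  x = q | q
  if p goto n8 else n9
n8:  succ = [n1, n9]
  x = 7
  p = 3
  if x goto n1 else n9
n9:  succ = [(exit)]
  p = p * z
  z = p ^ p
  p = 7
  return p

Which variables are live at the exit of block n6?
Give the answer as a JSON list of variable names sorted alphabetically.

Answer: ["q", "x", "z"]

Derivation:
Per-block:
  n0 def {q} use ∅
  n1 def {p,q} use ∅
  n2 def {p,q,z} use ∅
  n3 def {z} use {q}
  n4 def {p,z} use {q}
  n5 def {q} use {q}
  n6 def {x,z} use ∅
  n7 def {p,x} use {q,x}
  n8 def {p,x} use ∅
  n9 def {p,z} use {p,z}

Backward fixpoint:
  live n0: ∅→∅
  live n1: ∅→{q}
  live n2: ∅→∅
  live n3: {q}→{q,z}
  live n4: {q}→{q}
  live n5: {q,z}→{z}
  live n6: {q}→{q,x,z}
  live n7: {q,x,z}→{p,z}
  live n8: {z}→{p,z}
  live n9: {p,z}→∅

live-out(n6) = ["q", "x", "z"]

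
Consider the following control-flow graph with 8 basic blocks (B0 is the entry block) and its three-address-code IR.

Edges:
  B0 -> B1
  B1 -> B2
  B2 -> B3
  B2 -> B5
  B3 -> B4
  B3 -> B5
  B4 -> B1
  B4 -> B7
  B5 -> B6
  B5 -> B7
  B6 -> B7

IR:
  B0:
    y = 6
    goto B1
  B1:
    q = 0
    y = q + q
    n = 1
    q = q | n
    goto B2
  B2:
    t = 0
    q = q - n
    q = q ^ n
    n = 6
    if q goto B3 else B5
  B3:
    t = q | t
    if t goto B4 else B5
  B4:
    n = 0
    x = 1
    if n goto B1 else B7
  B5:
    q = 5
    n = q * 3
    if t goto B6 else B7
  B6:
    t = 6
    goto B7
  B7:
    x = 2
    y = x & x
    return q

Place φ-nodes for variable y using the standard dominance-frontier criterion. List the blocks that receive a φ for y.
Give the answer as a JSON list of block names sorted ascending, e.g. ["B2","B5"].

idom tree: B1←B0 B2←B1 B3←B2 B4←B3 B5←B2 B6←B5 B7←B2
Dom at joins:
  B1: preds {B0,B4}: {B0} ∩ {B0,B1,B2,B3,B4} = {B0}; idom=B0
  B5: preds {B2,B3}: {B0,B1,B2} ∩ {B0,B1,B2,B3} = {B0,B1,B2}; idom=B2
  B7: preds {B4,B5,B6}: {B0,B1,B2,B3,B4} ∩ {B0,B1,B2,B5} ∩ {B0,B1,B2,B5,B6} = {B0,B1,B2}; idom=B2

DF derivation:
  B1←B0: walk · to B0
  B1←B4: walk B4→B3→B2→B1 to B0
  B5←B2: walk · to B2
  B5←B3: walk B3 to B2
  B7←B4: walk B4→B3 to B2
  B7←B5: walk B5 to B2
  B7←B6: walk B6→B5 to B2
  B0: DF=∅
  B1: DF={B1}
  B2: DF={B1}
  B3: DF={B1,B5,B7}
  B4: DF={B1,B7}
  B5: DF={B7}
  B6: DF={B7}
  B7: DF=∅

φ for y: defs {B0,B1,B7}
  DF⁺ = {B1}

Answer: ["B1"]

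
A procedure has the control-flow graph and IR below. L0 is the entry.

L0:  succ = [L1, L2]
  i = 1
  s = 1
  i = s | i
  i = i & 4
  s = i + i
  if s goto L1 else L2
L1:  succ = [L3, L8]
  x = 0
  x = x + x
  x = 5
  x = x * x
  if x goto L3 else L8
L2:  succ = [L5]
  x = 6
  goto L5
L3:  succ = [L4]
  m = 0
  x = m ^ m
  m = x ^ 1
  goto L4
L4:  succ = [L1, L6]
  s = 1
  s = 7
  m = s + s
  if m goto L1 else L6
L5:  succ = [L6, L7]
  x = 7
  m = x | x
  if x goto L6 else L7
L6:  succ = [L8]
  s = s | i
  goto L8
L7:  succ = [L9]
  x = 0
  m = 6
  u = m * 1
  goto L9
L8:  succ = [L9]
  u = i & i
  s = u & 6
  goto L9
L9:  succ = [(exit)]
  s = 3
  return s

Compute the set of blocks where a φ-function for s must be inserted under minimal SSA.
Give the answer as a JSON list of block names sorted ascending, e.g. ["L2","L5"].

Answer: ["L1", "L6", "L8", "L9"]

Derivation:
idom tree: L1←L0 L2←L0 L3←L1 L4←L3 L5←L2 L6←L0 L7←L5 L8←L0 L9←L0
Join-block Dom:
  L1: preds {L0,L4}: {L0} ∩ {L0,L1,L3,L4} = {L0}; idom=L0
  L6: preds {L4,L5}: {L0,L1,L3,L4} ∩ {L0,L2,L5} = {L0}; idom=L0
  L8: preds {L1,L6}: {L0,L1} ∩ {L0,L6} = {L0}; idom=L0
  L9: preds {L7,L8}: {L0,L2,L5,L7} ∩ {L0,L8} = {L0}; idom=L0

DF derivation:
  L1←L0: walk · to L0
  L1←L4: walk L4→L3→L1 to L0
  L6←L4: walk L4→L3→L1 to L0
  L6←L5: walk L5→L2 to L0
  L8←L1: walk L1 to L0
  L8←L6: walk L6 to L0
  L9←L7: walk L7→L5→L2 to L0
  L9←L8: walk L8 to L0
  L0: DF=∅
  L1: DF={L1,L6,L8}
  L2: DF={L6,L9}
  L3: DF={L1,L6}
  L4: DF={L1,L6}
  L5: DF={L6,L9}
  L6: DF={L8}
  L7: DF={L9}
  L8: DF={L9}
  L9: DF=∅

φ for s: defs {L0,L4,L6,L8,L9}
  DF⁺ = {L1,L6,L8,L9}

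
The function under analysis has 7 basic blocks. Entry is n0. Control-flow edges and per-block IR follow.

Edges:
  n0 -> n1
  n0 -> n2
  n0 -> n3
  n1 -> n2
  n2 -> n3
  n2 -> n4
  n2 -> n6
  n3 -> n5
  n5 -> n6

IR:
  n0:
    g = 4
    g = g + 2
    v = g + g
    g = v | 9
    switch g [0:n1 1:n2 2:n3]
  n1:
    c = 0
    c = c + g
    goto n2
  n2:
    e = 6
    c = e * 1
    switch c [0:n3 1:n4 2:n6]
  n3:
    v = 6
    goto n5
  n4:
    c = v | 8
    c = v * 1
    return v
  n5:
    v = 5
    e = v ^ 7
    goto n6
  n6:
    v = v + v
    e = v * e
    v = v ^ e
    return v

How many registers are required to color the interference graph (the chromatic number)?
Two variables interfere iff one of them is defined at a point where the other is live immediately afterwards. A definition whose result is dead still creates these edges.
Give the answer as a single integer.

Answer: 3

Derivation:
def/use:
  n0: def={g,v} ue=∅
  n1: def={c} ue={g}
  n2: def={c,e} ue=∅
  n3: def={v} ue=∅
  n4: def={c} ue={v}
  n5: def={e,v} ue=∅
  n6: def={e,v} ue={e,v}

Backward fixpoint:
  live n0: ∅→{g,v}
  live n1: {g,v}→{v}
  live n2: {v}→{e,v}
  live n3: ∅→∅
  live n4: {v}→∅
  live n5: ∅→{e,v}
  live n6: {e,v}→∅

Conflict graph:
  c — {e,g,v}
  e — {c,v}
  g — {c,v}
  v — {c,e,g}

Colouring:
  {c,e,v} pairwise interfere (3-clique) ⇒ χ ≥ 3
  assign c→R0 e→R2 g→R2 v→R1 — no edge inside a register ⇒ χ ≤ 3
  χ = 3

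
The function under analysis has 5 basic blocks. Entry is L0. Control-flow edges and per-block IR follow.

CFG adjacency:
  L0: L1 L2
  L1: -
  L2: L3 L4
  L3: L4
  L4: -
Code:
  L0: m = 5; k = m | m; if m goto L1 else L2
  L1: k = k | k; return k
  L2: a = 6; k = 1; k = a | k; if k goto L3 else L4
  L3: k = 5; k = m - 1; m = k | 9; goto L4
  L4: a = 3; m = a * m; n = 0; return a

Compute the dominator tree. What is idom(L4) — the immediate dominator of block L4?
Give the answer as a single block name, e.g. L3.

Answer: L2

Analysis:
idom tree: L1←L0 L2←L0 L3←L2 L4←L2
Dom at joins:
  L4: preds {L2,L3}: {L0,L2} ∩ {L0,L2,L3} = {L0,L2}; idom=L2

idom(L4) = L2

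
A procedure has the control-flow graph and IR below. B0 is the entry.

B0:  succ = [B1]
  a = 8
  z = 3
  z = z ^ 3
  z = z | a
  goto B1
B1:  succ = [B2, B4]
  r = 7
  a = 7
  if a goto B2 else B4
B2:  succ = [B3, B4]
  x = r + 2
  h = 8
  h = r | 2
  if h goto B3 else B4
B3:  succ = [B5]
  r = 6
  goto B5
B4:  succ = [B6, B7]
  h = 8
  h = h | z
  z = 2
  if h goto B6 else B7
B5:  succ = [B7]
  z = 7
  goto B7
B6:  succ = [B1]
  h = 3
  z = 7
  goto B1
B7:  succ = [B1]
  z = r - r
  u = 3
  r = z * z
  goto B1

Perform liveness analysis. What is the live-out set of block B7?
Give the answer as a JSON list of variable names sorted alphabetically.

Block summaries:
  B0 def {a,z} use ∅
  B1 def {a,r} use ∅
  B2 def {h,x} use {r}
  B3 def {r} use ∅
  B4 def {h,z} use {z}
  B5 def {z} use ∅
  B6 def {h,z} use ∅
  B7 def {r,u,z} use {r}

Liveness:
  live B0: ∅→{z}
  live B1: {z}→{r,z}
  live B2: {r,z}→{r,z}
  live B3: ∅→{r}
  live B4: {r,z}→{r}
  live B5: {r}→{r}
  live B6: ∅→{z}
  live B7: {r}→{z}

live-out(B7) = ["z"]

Answer: ["z"]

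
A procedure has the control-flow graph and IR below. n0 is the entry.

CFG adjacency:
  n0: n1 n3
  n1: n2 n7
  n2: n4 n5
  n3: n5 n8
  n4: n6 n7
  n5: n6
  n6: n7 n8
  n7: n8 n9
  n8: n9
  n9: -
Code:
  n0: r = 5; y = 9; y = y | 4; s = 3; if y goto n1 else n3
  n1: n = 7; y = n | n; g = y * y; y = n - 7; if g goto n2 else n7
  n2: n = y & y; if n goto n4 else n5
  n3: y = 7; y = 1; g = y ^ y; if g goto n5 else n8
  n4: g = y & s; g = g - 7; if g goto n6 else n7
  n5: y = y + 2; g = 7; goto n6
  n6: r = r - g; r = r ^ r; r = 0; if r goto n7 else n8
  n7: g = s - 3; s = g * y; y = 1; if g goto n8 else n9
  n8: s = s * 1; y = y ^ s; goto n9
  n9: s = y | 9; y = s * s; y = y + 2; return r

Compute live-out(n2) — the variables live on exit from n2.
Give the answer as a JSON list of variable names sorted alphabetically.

Answer: ["r", "s", "y"]

Working:
Per-block:
  n0: def={r,s,y} ue=∅
  n1: def={g,n,y} ue=∅
  n2: def={n} ue={y}
  n3: def={g,y} ue=∅
  n4: def={g} ue={s,y}
  n5: def={g,y} ue={y}
  n6: def={r} ue={g,r}
  n7: def={g,s,y} ue={s,y}
  n8: def={s,y} ue={s,y}
  n9: def={s,y} ue={r,y}

Live sets:
  n0 li=∅ lo={r,s}
  n1 li={r,s} lo={r,s,y}
  n2 li={r,s,y} lo={r,s,y}
  n3 li={r,s} lo={r,s,y}
  n4 li={r,s,y} lo={g,r,s,y}
  n5 li={r,s,y} lo={g,r,s,y}
  n6 li={g,r,s,y} lo={r,s,y}
  n7 li={r,s,y} lo={r,s,y}
  n8 li={r,s,y} lo={r,y}
  n9 li={r,y} lo=∅

live-out(n2) = ["r", "s", "y"]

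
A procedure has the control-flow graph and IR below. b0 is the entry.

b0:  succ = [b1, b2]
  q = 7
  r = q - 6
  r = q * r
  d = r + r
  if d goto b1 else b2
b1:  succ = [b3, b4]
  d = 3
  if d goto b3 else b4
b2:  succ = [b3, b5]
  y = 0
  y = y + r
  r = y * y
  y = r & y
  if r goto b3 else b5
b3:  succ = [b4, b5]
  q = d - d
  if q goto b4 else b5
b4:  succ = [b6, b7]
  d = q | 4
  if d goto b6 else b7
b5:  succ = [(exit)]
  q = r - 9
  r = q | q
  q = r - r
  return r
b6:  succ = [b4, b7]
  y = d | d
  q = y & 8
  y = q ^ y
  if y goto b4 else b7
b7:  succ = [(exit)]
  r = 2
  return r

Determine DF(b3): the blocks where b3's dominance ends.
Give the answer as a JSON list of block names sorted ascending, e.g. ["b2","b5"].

idom tree: b1←b0 b2←b0 b3←b0 b4←b0 b5←b0 b6←b4 b7←b4
Dom∩ at merges:
  b3: preds {b1,b2}: {b0,b1} ∩ {b0,b2} = {b0}; idom=b0
  b4: preds {b1,b3,b6}: {b0,b1} ∩ {b0,b3} ∩ {b0,b4,b6} = {b0}; idom=b0
  b5: preds {b2,b3}: {b0,b2} ∩ {b0,b3} = {b0}; idom=b0
  b7: preds {b4,b6}: {b0,b4} ∩ {b0,b4,b6} = {b0,b4}; idom=b4

DF derivation:
  b3←b1: walk b1 to b0
  b3←b2: walk b2 to b0
  b4←b1: walk b1 to b0
  b4←b3: walk b3 to b0
  b4←b6: walk b6→b4 to b0
  b5←b2: walk b2 to b0
  b5←b3: walk b3 to b0
  b7←b4: walk · to b4
  b7←b6: walk b6 to b4
  b0 → ∅
  b1 → {b3,b4}
  b2 → {b3,b5}
  b3 → {b4,b5}
  b4 → {b4}
  b5 → ∅
  b6 → {b4,b7}
  b7 → ∅

DF(b3) = ["b4", "b5"]

Answer: ["b4", "b5"]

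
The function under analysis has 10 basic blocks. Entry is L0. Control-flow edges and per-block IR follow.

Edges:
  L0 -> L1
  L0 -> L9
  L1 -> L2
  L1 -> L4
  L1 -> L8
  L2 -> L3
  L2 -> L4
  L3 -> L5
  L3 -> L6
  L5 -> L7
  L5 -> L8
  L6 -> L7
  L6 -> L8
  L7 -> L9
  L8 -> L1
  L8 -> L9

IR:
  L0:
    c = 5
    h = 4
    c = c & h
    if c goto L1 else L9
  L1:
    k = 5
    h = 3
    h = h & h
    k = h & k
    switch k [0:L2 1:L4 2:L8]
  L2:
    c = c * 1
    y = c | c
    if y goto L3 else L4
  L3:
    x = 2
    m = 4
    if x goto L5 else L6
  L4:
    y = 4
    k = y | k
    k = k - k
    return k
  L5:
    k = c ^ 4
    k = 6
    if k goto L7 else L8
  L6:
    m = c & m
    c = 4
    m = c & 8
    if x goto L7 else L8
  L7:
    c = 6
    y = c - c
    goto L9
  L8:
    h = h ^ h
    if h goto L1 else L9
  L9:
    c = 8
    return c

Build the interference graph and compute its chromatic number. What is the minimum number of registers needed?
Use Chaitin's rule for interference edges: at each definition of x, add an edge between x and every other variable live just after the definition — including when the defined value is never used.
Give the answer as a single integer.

Answer: 4

Working:
Block summaries:
  L0 def {c,h} use ∅
  L1 def {h,k} use ∅
  L2 def {c,y} use {c}
  L3 def {m,x} use ∅
  L4 def {k,y} use {k}
  L5 def {k} use {c}
  L6 def {c,m} use {c,m,x}
  L7 def {c,y} use ∅
  L8 def {h} use {h}
  L9 def {c} use ∅

Backward fixpoint:
  L0: in=∅ out={c}
  L1: in={c} out={c,h,k}
  L2: in={c,h,k} out={c,h,k}
  L3: in={c,h} out={c,h,m,x}
  L4: in={k} out=∅
  L5: in={c,h} out={c,h}
  L6: in={c,h,m,x} out={c,h}
  L7: in=∅ out=∅
  L8: in={c,h} out={c}
  L9: in=∅ out=∅

Interference:
  c↔{h,k,m,x,y}
  h↔{c,k,m,x,y}
  k↔{c,h,y}
  m↔{c,h,x}
  x↔{c,h,m}
  y↔{c,h,k}

Chromatic number:
  lower bound: {c,h,k,y} mutually conflict ⇒ χ ≥ 4
  4-colouring: R0={c}  R1={h}  R2={k,m}  R3={x,y}
  χ = 4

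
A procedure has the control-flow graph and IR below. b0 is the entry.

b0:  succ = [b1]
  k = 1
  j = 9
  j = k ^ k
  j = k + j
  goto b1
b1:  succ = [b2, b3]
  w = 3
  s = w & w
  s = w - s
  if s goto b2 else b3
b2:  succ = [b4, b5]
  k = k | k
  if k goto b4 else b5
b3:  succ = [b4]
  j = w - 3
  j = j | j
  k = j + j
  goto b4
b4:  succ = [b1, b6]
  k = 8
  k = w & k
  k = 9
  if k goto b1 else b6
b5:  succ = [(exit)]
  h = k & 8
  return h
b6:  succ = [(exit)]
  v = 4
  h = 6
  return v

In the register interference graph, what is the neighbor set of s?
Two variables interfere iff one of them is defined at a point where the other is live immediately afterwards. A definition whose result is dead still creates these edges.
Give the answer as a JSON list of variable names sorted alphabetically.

Per-block:
  b0 def {j,k} use ∅
  b1 def {s,w} use ∅
  b2 def {k} use {k}
  b3 def {j,k} use {w}
  b4 def {k} use {w}
  b5 def {h} use {k}
  b6 def {h,v} use ∅

Live sets:
  b0 li=∅ lo={k}
  b1 li={k} lo={k,w}
  b2 li={k,w} lo={k,w}
  b3 li={w} lo={w}
  b4 li={w} lo={k}
  b5 li={k} lo=∅
  b6 li=∅ lo=∅

Interfere edges:
  h — {v}
  j — {k,w}
  k — {j,s,w}
  s — {k,w}
  v — {h}
  w — {j,k,s}

N(s) = ["k", "w"]

Answer: ["k", "w"]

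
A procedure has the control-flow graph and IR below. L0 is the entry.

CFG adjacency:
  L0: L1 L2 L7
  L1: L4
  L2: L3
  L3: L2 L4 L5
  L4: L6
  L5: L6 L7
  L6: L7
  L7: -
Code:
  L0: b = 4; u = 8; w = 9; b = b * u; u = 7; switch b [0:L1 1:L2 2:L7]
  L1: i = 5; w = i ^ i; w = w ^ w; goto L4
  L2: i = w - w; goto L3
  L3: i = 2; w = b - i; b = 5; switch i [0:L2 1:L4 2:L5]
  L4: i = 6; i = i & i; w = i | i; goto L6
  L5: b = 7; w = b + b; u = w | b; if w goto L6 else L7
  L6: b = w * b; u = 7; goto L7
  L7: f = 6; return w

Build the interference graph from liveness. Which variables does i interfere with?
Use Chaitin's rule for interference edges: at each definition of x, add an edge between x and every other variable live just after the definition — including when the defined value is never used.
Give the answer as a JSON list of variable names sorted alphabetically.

Per-block:
  L0: def={b,u,w} ue=∅
  L1: def={i,w} ue=∅
  L2: def={i} ue={w}
  L3: def={b,i,w} ue={b}
  L4: def={i,w} ue=∅
  L5: def={b,u,w} ue=∅
  L6: def={b,u} ue={b,w}
  L7: def={f} ue={w}

Liveness:
  live L0: ∅→{b,w}
  live L1: {b}→{b}
  live L2: {b,w}→{b}
  live L3: {b}→{b,w}
  live L4: {b}→{b,w}
  live L5: ∅→{b,w}
  live L6: {b,w}→{w}
  live L7: {w}→∅

Interfere edges:
  b: {i,u,w}
  f: {w}
  i: {b,w}
  u: {b,w}
  w: {b,f,i,u}

N(i) = ["b", "w"]

Answer: ["b", "w"]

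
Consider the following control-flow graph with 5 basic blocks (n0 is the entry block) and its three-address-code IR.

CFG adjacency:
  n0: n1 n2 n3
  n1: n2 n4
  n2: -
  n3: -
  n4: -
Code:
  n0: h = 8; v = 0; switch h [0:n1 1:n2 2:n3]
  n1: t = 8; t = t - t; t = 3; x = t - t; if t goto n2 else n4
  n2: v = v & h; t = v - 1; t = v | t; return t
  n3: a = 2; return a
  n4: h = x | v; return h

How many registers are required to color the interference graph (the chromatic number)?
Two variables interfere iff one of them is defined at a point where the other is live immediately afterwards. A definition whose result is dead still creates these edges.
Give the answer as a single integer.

Per-block:
  n0 def {h,v} use ∅
  n1 def {t,x} use ∅
  n2 def {t,v} use {h,v}
  n3 def {a} use ∅
  n4 def {h} use {v,x}

Backward fixpoint:
  live n0: ∅→{h,v}
  live n1: {h,v}→{h,v,x}
  live n2: {h,v}→∅
  live n3: ∅→∅
  live n4: {v,x}→∅

Interfere edges:
  a: ∅
  h: {t,v,x}
  t: {h,v,x}
  v: {h,t,x}
  x: {h,t,v}

Chromatic number:
  {h,t,v,x} pairwise interfere (4-clique) ⇒ χ ≥ 4
  4-colouring: R0={a,h}  R1={t}  R2={v}  R3={x}
  χ = 4

Answer: 4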